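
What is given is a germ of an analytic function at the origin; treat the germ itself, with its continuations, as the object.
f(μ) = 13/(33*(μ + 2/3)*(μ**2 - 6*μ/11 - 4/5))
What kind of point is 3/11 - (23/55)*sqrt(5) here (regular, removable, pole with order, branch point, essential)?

The point is a pole of order 1.

The denominator factor μ**2 - 6*μ/11 - 4/5 vanishes at 3/11 - (23/55)*sqrt(5) and appears to the power 1; the numerator there equals 13/33, nonzero, and no other factor vanishes.
Hence a pole whose order is the multiplicity, 1.


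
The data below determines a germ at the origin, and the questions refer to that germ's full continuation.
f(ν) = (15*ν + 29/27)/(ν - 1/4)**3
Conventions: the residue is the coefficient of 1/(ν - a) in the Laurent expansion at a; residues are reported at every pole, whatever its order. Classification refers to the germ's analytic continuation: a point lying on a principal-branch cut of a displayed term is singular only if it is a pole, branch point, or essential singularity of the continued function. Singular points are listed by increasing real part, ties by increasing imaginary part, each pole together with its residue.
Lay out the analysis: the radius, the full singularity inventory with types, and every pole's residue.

Denominator factor (ν - 1/4)^3: pole of order 3 at 1/4, modulus 1/4.
The radius of convergence is the smallest modulus among the singular points: 1/4.
At the order-3 pole 1/4 set g(ν) = (ν - (1/4))^3*f(ν) = 15*ν + 29/27.
Order-3 pole: residue = g''(a)/2; g''(1/4) = 0, so the residue is 0.

Radius of convergence at 0: 1/4.
At 1/4: a pole of order 3; residue 0.


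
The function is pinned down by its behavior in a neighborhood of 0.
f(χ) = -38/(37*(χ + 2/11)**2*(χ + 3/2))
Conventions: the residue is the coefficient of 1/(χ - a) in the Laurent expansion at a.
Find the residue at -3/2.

At the order-1 pole -3/2 set g(χ) = (χ - (-3/2))*f(χ) = -38/(37*(χ + 2/11)**2).
Simple pole: residue = g(a) at a = -3/2, which is -18392/31117.

The residue is -18392/31117.


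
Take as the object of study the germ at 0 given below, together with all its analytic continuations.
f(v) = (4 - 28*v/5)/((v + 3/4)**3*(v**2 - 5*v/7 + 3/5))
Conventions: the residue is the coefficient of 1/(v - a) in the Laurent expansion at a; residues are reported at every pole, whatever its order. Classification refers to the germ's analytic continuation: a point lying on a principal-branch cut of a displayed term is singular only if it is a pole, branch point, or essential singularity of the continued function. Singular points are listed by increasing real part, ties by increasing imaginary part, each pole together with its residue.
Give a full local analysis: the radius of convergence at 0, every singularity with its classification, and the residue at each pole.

Denominator factor (v + 3/4)^3: pole of order 3 at -3/4, modulus 3/4.
Denominator factor (v**2 - 5*v/7 + 3/5): discriminant -463/245, complex-conjugate roots (5/14) + ((1/70)*sqrt(2315))*i and (5/14) - ((1/70)*sqrt(2315))*i; poles of order 1, moduli (1/5)*sqrt(15) and (1/5)*sqrt(15).
The radius of convergence is the smallest modulus among the singular points: 3/4.
At the order-3 pole -3/4 set g(v) = (v - (-3/4))^3*f(v) = (4 - 28*v/5)/(v**2 - 5*v/7 + 3/5).
Order-3 pole: residue = g''(a)/2; g''(-3/4) = 1834094080/860085351, so the residue is 917047040/860085351.
The factor v**2 - 5*v/7 + 3/5 splits as (v - a)(v - a') with a = (5/14) - ((1/70)*sqrt(2315))*i, a' = (5/14) + ((1/70)*sqrt(2315))*i. At the order-1 pole a set g(v) = (v - a)*f(v) = [(4 - 28*v/5)/(v + 3/4)**3] / (v - a').
Simple pole: residue = g(a) at a = (5/14) - ((1/70)*sqrt(2315))*i, which is (-458523520/860085351) - ((10944965248/398219517513)*sqrt(2315))*i.
The factor v**2 - 5*v/7 + 3/5 splits as (v - a)(v - a') with a = (5/14) + ((1/70)*sqrt(2315))*i, a' = (5/14) - ((1/70)*sqrt(2315))*i. At the order-1 pole a set g(v) = (v - a)*f(v) = [(4 - 28*v/5)/(v + 3/4)**3] / (v - a').
Simple pole: residue = g(a) at a = (5/14) + ((1/70)*sqrt(2315))*i, which is (-458523520/860085351) + ((10944965248/398219517513)*sqrt(2315))*i.
List the singular points by increasing real part (a conjugate pair: the negative imaginary part first).

Radius of convergence at 0: 3/4.
At -3/4: a pole of order 3; residue 917047040/860085351.
At (5/14) - ((1/70)*sqrt(2315))*i: a pole of order 1; residue (-458523520/860085351) - ((10944965248/398219517513)*sqrt(2315))*i.
At (5/14) + ((1/70)*sqrt(2315))*i: a pole of order 1; residue (-458523520/860085351) + ((10944965248/398219517513)*sqrt(2315))*i.


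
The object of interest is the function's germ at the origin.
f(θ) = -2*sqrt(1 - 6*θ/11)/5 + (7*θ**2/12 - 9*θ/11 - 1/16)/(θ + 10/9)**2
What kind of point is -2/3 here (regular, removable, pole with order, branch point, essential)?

The point is a regular point.

Denominator factors: θ + 10/9 = 4/9 at θ = -2/3 — none vanishes.
Branch term sqrt(1 - θ/(11/6)): argument at -2/3 is 15/11, nonzero, so -2/3 is not its branch point (a point on a principal cut is still regular for the continued germ).
So the germ continues analytically to -2/3.


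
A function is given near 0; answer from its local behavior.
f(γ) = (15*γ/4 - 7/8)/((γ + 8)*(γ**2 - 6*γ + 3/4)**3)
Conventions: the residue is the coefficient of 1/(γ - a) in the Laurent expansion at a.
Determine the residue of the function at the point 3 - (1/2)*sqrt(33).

The residue is 988/91733851 - (272561/1651209318)*sqrt(33).

The factor γ**2 - 6*γ + 3/4 splits as (γ - a)(γ - a') with a = 3 - (1/2)*sqrt(33), a' = 3 + (1/2)*sqrt(33). At the order-3 pole a set g(γ) = (γ - a)^3*f(γ) = [(15*γ/4 - 7/8)/(γ + 8)] / (γ - a')^3.
Order-3 pole: residue = g''(a)/2; g''(3 - (1/2)*sqrt(33)) = 1976/91733851 - (272561/825604659)*sqrt(33), so the residue is 988/91733851 - (272561/1651209318)*sqrt(33).


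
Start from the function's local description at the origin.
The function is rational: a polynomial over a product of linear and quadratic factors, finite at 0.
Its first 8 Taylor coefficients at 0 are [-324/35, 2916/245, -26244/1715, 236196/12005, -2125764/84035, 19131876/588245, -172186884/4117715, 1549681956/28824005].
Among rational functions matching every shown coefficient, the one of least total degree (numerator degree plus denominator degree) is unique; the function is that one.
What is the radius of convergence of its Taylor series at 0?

No rational of total degree below 1 reproduces all 8 coefficients; solving the [0/1] Pade equations on them gives f(ω) = -36/(5*(ω + 7/9)), whose expansion matches every shown term.
Denominator factor (ω + 7/9): pole of order 1 at -7/9, modulus 7/9.
The radius of convergence is the smallest modulus among the singular points: 7/9.

The radius of convergence is 7/9.


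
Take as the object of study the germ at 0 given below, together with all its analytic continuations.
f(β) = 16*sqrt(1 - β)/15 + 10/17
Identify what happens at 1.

The point is an algebraic (square-root) branch point.

The term (16/15)*sqrt(1 - β/(1)) has argument 1 - 1/(1) = 0 at 1: a square-root (algebraic, two-sheeted) branch point; the remaining terms are analytic or single-valued there.


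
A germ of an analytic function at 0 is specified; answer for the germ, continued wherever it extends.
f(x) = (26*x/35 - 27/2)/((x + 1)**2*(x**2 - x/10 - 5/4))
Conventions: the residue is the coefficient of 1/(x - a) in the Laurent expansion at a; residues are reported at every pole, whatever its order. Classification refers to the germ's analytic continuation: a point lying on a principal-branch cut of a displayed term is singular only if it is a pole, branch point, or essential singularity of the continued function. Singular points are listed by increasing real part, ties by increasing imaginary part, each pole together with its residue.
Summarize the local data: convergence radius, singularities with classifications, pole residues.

Radius of convergence at 0: 1.
At 1/20 - (1/20)*sqrt(501): a pole of order 1; residue 4670/7 + (314150/10521)*sqrt(501).
At -1: a pole of order 2; residue -9340/7.
At 1/20 + (1/20)*sqrt(501): a pole of order 1; residue 4670/7 - (314150/10521)*sqrt(501).

Denominator factor (x**2 - x/10 - 5/4): discriminant 501/100, real irrational roots 1/20 + (1/20)*sqrt(501) and 1/20 - (1/20)*sqrt(501); poles of order 1, moduli 1/20 + (1/20)*sqrt(501) and -1/20 + (1/20)*sqrt(501).
Denominator factor (x + 1)^2: pole of order 2 at -1, modulus 1.
The radius of convergence is the smallest modulus among the singular points: 1.
The factor x**2 - x/10 - 5/4 splits as (x - a)(x - a') with a = 1/20 - (1/20)*sqrt(501), a' = 1/20 + (1/20)*sqrt(501). At the order-1 pole a set g(x) = (x - a)*f(x) = [(26*x/35 - 27/2)/(x + 1)**2] / (x - a').
Simple pole: residue = g(a) at a = 1/20 - (1/20)*sqrt(501), which is 4670/7 + (314150/10521)*sqrt(501).
At the order-2 pole -1 set g(x) = (x - (-1))^2*f(x) = (26*x/35 - 27/2)/(x**2 - x/10 - 5/4).
Order-2 pole: residue = g'(a); g'(-1) = -9340/7, so the residue is -9340/7.
The factor x**2 - x/10 - 5/4 splits as (x - a)(x - a') with a = 1/20 + (1/20)*sqrt(501), a' = 1/20 - (1/20)*sqrt(501). At the order-1 pole a set g(x) = (x - a)*f(x) = [(26*x/35 - 27/2)/(x + 1)**2] / (x - a').
Simple pole: residue = g(a) at a = 1/20 + (1/20)*sqrt(501), which is 4670/7 - (314150/10521)*sqrt(501).
List the singular points by increasing real part (a conjugate pair: the negative imaginary part first).


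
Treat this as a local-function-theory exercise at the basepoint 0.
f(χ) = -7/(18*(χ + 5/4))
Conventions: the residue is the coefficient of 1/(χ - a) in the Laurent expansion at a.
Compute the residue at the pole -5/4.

The residue is -7/18.

At the order-1 pole -5/4 set g(χ) = (χ - (-5/4))*f(χ) = -7/18.
Simple pole: residue = g(a) at a = -5/4, which is -7/18.


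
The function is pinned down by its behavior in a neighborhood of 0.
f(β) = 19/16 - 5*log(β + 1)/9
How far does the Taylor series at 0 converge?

Branch term (-5/9)*log(1 - β/(-1)): its argument vanishes at β = -1, a logarithmic branch point, modulus 1.
The radius of convergence is the smallest modulus among the singular points: 1.

The radius of convergence is 1.


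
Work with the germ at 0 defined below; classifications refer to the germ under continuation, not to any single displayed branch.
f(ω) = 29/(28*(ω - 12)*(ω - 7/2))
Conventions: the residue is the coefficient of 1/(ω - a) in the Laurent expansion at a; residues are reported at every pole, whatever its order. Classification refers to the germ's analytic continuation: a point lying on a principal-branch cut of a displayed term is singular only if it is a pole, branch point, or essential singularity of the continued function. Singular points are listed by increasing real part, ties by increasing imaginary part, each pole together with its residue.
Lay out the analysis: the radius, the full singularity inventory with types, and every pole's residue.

Denominator factor (ω - 12): pole of order 1 at 12, modulus 12.
Denominator factor (ω - 7/2): pole of order 1 at 7/2, modulus 7/2.
The radius of convergence is the smallest modulus among the singular points: 7/2.
At the order-1 pole 7/2 set g(ω) = (ω - (7/2))*f(ω) = 29/(28*(ω - 12)).
Simple pole: residue = g(a) at a = 7/2, which is -29/238.
At the order-1 pole 12 set g(ω) = (ω - (12))*f(ω) = 29/(28*(ω - 7/2)).
Simple pole: residue = g(a) at a = 12, which is 29/238.
List the singular points by increasing real part (a conjugate pair: the negative imaginary part first).

Radius of convergence at 0: 7/2.
At 7/2: a pole of order 1; residue -29/238.
At 12: a pole of order 1; residue 29/238.


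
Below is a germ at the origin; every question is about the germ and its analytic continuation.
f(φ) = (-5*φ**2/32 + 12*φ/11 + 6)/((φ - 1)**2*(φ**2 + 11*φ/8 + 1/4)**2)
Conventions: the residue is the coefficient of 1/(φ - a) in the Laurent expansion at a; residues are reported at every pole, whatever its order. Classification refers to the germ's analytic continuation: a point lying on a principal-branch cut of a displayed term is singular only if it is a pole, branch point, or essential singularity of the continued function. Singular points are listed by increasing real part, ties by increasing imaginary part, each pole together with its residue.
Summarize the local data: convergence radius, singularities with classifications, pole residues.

Radius of convergence at 0: 11/16 - (1/16)*sqrt(57).
At -11/16 - (1/16)*sqrt(57): a pole of order 2; residue 3820/3087 + (3947156/12258477)*sqrt(57).
At -11/16 + (1/16)*sqrt(57): a pole of order 2; residue 3820/3087 - (3947156/12258477)*sqrt(57).
At 1: a pole of order 2; residue -7640/3087.

Denominator factor (φ - 1)^2: pole of order 2 at 1, modulus 1.
Denominator factor (φ**2 + 11*φ/8 + 1/4)^2: discriminant 57/64, real irrational roots -11/16 + (1/16)*sqrt(57) and -11/16 - (1/16)*sqrt(57); poles of order 2, moduli 11/16 - (1/16)*sqrt(57) and 11/16 + (1/16)*sqrt(57).
The radius of convergence is the smallest modulus among the singular points: 11/16 - (1/16)*sqrt(57).
The factor φ**2 + 11*φ/8 + 1/4 splits as (φ - a)(φ - a') with a = -11/16 - (1/16)*sqrt(57), a' = -11/16 + (1/16)*sqrt(57). At the order-2 pole a set g(φ) = (φ - a)^2*f(φ) = [(-5*φ**2/32 + 12*φ/11 + 6)/(φ - 1)**2] / (φ - a')^2.
Order-2 pole: residue = g'(a); g'(-11/16 - (1/16)*sqrt(57)) = 3820/3087 + (3947156/12258477)*sqrt(57), so the residue is 3820/3087 + (3947156/12258477)*sqrt(57).
The factor φ**2 + 11*φ/8 + 1/4 splits as (φ - a)(φ - a') with a = -11/16 + (1/16)*sqrt(57), a' = -11/16 - (1/16)*sqrt(57). At the order-2 pole a set g(φ) = (φ - a)^2*f(φ) = [(-5*φ**2/32 + 12*φ/11 + 6)/(φ - 1)**2] / (φ - a')^2.
Order-2 pole: residue = g'(a); g'(-11/16 + (1/16)*sqrt(57)) = 3820/3087 - (3947156/12258477)*sqrt(57), so the residue is 3820/3087 - (3947156/12258477)*sqrt(57).
At the order-2 pole 1 set g(φ) = (φ - (1))^2*f(φ) = (-5*φ**2/32 + 12*φ/11 + 6)/(φ**2 + 11*φ/8 + 1/4)**2.
Order-2 pole: residue = g'(a); g'(1) = -7640/3087, so the residue is -7640/3087.
List the singular points by increasing real part (a conjugate pair: the negative imaginary part first).


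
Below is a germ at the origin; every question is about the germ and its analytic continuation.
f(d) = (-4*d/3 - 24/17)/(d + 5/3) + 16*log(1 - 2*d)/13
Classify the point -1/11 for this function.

The point is a regular point.

Denominator factors: d + 5/3 = 52/33 at d = -1/11 — none vanishes.
Branch term log(1 - d/(1/2)): argument at -1/11 is 13/11, nonzero, so -1/11 is not its branch point (a point on a principal cut is still regular for the continued germ).
So the germ continues analytically to -1/11.


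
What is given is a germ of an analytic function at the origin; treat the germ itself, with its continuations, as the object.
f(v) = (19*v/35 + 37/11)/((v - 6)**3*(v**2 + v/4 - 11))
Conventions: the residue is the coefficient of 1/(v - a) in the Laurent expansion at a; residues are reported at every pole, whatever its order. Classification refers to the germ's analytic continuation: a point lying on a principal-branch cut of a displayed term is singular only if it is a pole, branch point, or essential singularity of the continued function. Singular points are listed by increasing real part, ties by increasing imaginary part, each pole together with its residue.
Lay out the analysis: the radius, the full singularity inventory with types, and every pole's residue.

Denominator factor (v**2 + v/4 - 11): discriminant 705/16, real irrational roots -1/8 + (1/8)*sqrt(705) and -1/8 - (1/8)*sqrt(705); poles of order 1, moduli -1/8 + (1/8)*sqrt(705) and 1/8 + (1/8)*sqrt(705).
Denominator factor (v - 6)^3: pole of order 3 at 6, modulus 6.
The radius of convergence is the smallest modulus among the singular points: -1/8 + (1/8)*sqrt(705).
The factor v**2 + v/4 - 11 splits as (v - a)(v - a') with a = -1/8 - (1/8)*sqrt(705), a' = -1/8 + (1/8)*sqrt(705). At the order-1 pole a set g(v) = (v - a)*f(v) = [(19*v/35 + 37/11)/(v - 6)**3] / (v - a').
Simple pole: residue = g(a) at a = -1/8 - (1/8)*sqrt(705), which is -3953827/229270580 + (106608067/161635758900)*sqrt(705).
The factor v**2 + v/4 - 11 splits as (v - a)(v - a') with a = -1/8 + (1/8)*sqrt(705), a' = -1/8 - (1/8)*sqrt(705). At the order-1 pole a set g(v) = (v - a)*f(v) = [(19*v/35 + 37/11)/(v - 6)**3] / (v - a').
Simple pole: residue = g(a) at a = -1/8 + (1/8)*sqrt(705), which is -3953827/229270580 - (106608067/161635758900)*sqrt(705).
At the order-3 pole 6 set g(v) = (v - (6))^3*f(v) = (19*v/35 + 37/11)/(v**2 + v/4 - 11).
Order-3 pole: residue = g''(a)/2; g''(6) = 3953827/57317645, so the residue is 3953827/114635290.
List the singular points by increasing real part (a conjugate pair: the negative imaginary part first).

Radius of convergence at 0: -1/8 + (1/8)*sqrt(705).
At -1/8 - (1/8)*sqrt(705): a pole of order 1; residue -3953827/229270580 + (106608067/161635758900)*sqrt(705).
At -1/8 + (1/8)*sqrt(705): a pole of order 1; residue -3953827/229270580 - (106608067/161635758900)*sqrt(705).
At 6: a pole of order 3; residue 3953827/114635290.


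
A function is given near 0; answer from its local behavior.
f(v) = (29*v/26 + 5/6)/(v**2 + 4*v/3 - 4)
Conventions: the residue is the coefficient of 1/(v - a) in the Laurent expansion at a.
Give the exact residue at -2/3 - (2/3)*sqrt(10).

The factor v**2 + 4*v/3 - 4 splits as (v - a)(v - a') with a = -2/3 - (2/3)*sqrt(10), a' = -2/3 + (2/3)*sqrt(10). At the order-1 pole a set g(v) = (v - a)*f(v) = [29*v/26 + 5/6] / (v - a').
Simple pole: residue = g(a) at a = -2/3 - (2/3)*sqrt(10), which is 29/52 - (7/1040)*sqrt(10).

The residue is 29/52 - (7/1040)*sqrt(10).


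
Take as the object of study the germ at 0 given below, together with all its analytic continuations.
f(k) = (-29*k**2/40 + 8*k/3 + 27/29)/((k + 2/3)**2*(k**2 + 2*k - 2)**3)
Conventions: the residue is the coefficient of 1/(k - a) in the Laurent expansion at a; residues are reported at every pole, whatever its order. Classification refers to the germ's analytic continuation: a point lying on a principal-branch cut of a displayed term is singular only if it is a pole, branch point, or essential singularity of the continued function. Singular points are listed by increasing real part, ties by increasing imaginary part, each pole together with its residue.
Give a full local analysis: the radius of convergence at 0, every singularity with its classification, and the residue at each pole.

Radius of convergence at 0: 2/3.
At -1 - sqrt(3): a pole of order 3; residue 388071/6626152 + (11420317/1590276480)*sqrt(3).
At -2/3: a pole of order 2; residue -388071/3313076.
At -1 + sqrt(3): a pole of order 3; residue 388071/6626152 - (11420317/1590276480)*sqrt(3).

Denominator factor (k**2 + 2*k - 2)^3: discriminant 12, real irrational roots -1 + sqrt(3) and -1 - sqrt(3); poles of order 3, moduli -1 + sqrt(3) and 1 + sqrt(3).
Denominator factor (k + 2/3)^2: pole of order 2 at -2/3, modulus 2/3.
The radius of convergence is the smallest modulus among the singular points: 2/3.
The factor k**2 + 2*k - 2 splits as (k - a)(k - a') with a = -1 - sqrt(3), a' = -1 + sqrt(3). At the order-3 pole a set g(k) = (k - a)^3*f(k) = [(-29*k**2/40 + 8*k/3 + 27/29)/(k + 2/3)**2] / (k - a')^3.
Order-3 pole: residue = g''(a)/2; g''(-1 - sqrt(3)) = 388071/3313076 + (11420317/795138240)*sqrt(3), so the residue is 388071/6626152 + (11420317/1590276480)*sqrt(3).
At the order-2 pole -2/3 set g(k) = (k - (-2/3))^2*f(k) = (-29*k**2/40 + 8*k/3 + 27/29)/(k**2 + 2*k - 2)**3.
Order-2 pole: residue = g'(a); g'(-2/3) = -388071/3313076, so the residue is -388071/3313076.
The factor k**2 + 2*k - 2 splits as (k - a)(k - a') with a = -1 + sqrt(3), a' = -1 - sqrt(3). At the order-3 pole a set g(k) = (k - a)^3*f(k) = [(-29*k**2/40 + 8*k/3 + 27/29)/(k + 2/3)**2] / (k - a')^3.
Order-3 pole: residue = g''(a)/2; g''(-1 + sqrt(3)) = 388071/3313076 - (11420317/795138240)*sqrt(3), so the residue is 388071/6626152 - (11420317/1590276480)*sqrt(3).
List the singular points by increasing real part (a conjugate pair: the negative imaginary part first).


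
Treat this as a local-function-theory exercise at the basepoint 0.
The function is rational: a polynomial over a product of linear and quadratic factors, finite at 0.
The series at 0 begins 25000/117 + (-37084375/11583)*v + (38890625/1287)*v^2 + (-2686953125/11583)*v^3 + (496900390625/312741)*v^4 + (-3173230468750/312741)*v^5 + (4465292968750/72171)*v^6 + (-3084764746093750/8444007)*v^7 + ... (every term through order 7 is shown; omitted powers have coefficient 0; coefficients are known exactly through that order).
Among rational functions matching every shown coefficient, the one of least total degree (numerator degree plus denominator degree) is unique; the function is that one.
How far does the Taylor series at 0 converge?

No rational of total degree below 6 reproduces all 8 coefficients; solving the [1/5] Pade equations on them gives f(v) = (v/33 + 24/13)/((v + 1/5)**2*(v + 3/5)**3), whose expansion matches every shown term.
Denominator factor (v + 3/5)^3: pole of order 3 at -3/5, modulus 3/5.
Denominator factor (v + 1/5)^2: pole of order 2 at -1/5, modulus 1/5.
The radius of convergence is the smallest modulus among the singular points: 1/5.

The radius of convergence is 1/5.


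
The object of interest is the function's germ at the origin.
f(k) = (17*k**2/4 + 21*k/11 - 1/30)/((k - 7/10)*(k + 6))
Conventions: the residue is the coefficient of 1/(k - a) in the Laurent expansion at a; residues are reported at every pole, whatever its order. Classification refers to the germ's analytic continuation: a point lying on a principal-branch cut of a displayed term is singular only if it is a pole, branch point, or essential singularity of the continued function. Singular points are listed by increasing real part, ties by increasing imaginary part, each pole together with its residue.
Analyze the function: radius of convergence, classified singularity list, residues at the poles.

Denominator factor (k + 6): pole of order 1 at -6, modulus 6.
Denominator factor (k - 7/10): pole of order 1 at 7/10, modulus 7/10.
The radius of convergence is the smallest modulus among the singular points: 7/10.
At the order-1 pole -6 set g(k) = (k - (-6))*f(k) = (17*k**2/4 + 21*k/11 - 1/30)/(k - 7/10).
Simple pole: residue = g(a) at a = -6, which is -697/33.
At the order-1 pole 7/10 set g(k) = (k - (7/10))*f(k) = (17*k**2/4 + 21*k/11 - 1/30)/(k + 6).
Simple pole: residue = g(a) at a = 7/10, which is 667/1320.
List the singular points by increasing real part (a conjugate pair: the negative imaginary part first).

Radius of convergence at 0: 7/10.
At -6: a pole of order 1; residue -697/33.
At 7/10: a pole of order 1; residue 667/1320.


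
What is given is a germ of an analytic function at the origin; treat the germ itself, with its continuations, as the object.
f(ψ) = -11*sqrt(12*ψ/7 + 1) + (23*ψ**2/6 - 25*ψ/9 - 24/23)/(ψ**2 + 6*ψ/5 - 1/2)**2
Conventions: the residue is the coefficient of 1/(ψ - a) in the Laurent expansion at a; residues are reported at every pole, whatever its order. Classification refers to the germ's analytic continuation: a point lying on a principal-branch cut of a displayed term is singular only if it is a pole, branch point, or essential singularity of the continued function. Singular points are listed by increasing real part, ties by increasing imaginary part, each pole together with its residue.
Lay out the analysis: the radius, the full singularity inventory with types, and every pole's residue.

Radius of convergence at 0: -3/5 + (1/10)*sqrt(86).
At -3/5 - (1/10)*sqrt(86): a pole of order 2; residue -(14875/340216)*sqrt(86).
At -7/12: an algebraic (square-root) branch point.
At -3/5 + (1/10)*sqrt(86): a pole of order 2; residue (14875/340216)*sqrt(86).

Denominator factor (ψ**2 + 6*ψ/5 - 1/2)^2: discriminant 86/25, real irrational roots -3/5 + (1/10)*sqrt(86) and -3/5 - (1/10)*sqrt(86); poles of order 2, moduli -3/5 + (1/10)*sqrt(86) and 3/5 + (1/10)*sqrt(86).
Branch term (-11)*sqrt(1 - ψ/(-7/12)): its argument vanishes at ψ = -7/12, a square-root branch point, modulus 7/12.
The radius of convergence is the smallest modulus among the singular points: -3/5 + (1/10)*sqrt(86).
The branch term is analytic at -3/5 - (1/10)*sqrt(86) and contributes nothing to the residue; only the rational part matters.
The factor ψ**2 + 6*ψ/5 - 1/2 splits as (ψ - a)(ψ - a') with a = -3/5 - (1/10)*sqrt(86), a' = -3/5 + (1/10)*sqrt(86). At the order-2 pole a set g(ψ) = (ψ - a)^2*(rational part) = [23*ψ**2/6 - 25*ψ/9 - 24/23] / (ψ - a')^2.
Order-2 pole: residue = g'(a); g'(-3/5 - (1/10)*sqrt(86)) = -(14875/340216)*sqrt(86), so the residue is -(14875/340216)*sqrt(86).
The branch term is analytic at -3/5 + (1/10)*sqrt(86) and contributes nothing to the residue; only the rational part matters.
The factor ψ**2 + 6*ψ/5 - 1/2 splits as (ψ - a)(ψ - a') with a = -3/5 + (1/10)*sqrt(86), a' = -3/5 - (1/10)*sqrt(86). At the order-2 pole a set g(ψ) = (ψ - a)^2*(rational part) = [23*ψ**2/6 - 25*ψ/9 - 24/23] / (ψ - a')^2.
Order-2 pole: residue = g'(a); g'(-3/5 + (1/10)*sqrt(86)) = (14875/340216)*sqrt(86), so the residue is (14875/340216)*sqrt(86).
List the singular points by increasing real part (a conjugate pair: the negative imaginary part first).


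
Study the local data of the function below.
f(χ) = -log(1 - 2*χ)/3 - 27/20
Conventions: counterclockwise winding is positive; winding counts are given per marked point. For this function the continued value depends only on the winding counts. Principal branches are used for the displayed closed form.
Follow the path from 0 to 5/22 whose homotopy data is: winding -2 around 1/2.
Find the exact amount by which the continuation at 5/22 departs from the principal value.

The rational part is single-valued and drops out of the difference; each branch term changes only by its own monodromy.
(-1/3)*log(1 - χ/(1/2)): each positive loop around 1/2 adds 2*pi*i to the log, so winding -2 contributes (-1/3)*(-2)*2*pi*i = (4/3)*pi*i.
Summing the contributions at χ = 5/22 gives (4/3)*pi*i.

Continued minus principal equals (4/3)*pi*i.


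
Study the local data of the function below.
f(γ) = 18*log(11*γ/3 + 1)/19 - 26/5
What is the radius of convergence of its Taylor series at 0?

The radius of convergence is 3/11.

Branch term (18/19)*log(1 - γ/(-3/11)): its argument vanishes at γ = -3/11, a logarithmic branch point, modulus 3/11.
The radius of convergence is the smallest modulus among the singular points: 3/11.


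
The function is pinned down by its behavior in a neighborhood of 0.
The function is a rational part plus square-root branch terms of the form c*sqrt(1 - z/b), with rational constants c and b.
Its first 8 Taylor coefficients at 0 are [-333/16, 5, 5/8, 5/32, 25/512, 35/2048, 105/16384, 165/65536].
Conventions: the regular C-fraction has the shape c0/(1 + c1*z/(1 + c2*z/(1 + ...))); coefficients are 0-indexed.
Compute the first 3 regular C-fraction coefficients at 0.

Taylor coefficients (read off): a_0 = -333/16, a_1 = 5, a_2 = 5/8.
c0 = a_0 = -333/16. Peel one level at a time: if S = 1 + c*z/S' with S'(0) = 1, then c is the z-coefficient of S and S' = c*z/(S - 1).
S_1 = c0/f = 1 + (80/333)*z + (9730/110889)*z^2 + ...; c1 = 80/333.
S_2 = c1*z/(S_1 - 1) = 1 + (-973/2664)*z + ...; c2 = -973/2664.

The regular C-fraction coefficients are [-333/16, 80/333, -973/2664].


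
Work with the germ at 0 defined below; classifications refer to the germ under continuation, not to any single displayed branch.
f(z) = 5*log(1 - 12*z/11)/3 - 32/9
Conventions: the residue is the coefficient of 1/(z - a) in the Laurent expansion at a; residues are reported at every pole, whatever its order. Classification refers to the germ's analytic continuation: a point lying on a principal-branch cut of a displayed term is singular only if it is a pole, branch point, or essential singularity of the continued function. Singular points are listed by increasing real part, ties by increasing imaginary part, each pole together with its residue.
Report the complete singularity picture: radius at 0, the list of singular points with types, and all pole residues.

Radius of convergence at 0: 11/12.
At 11/12: a logarithmic branch point.

Branch term (5/3)*log(1 - z/(11/12)): its argument vanishes at z = 11/12, a logarithmic branch point, modulus 11/12.
The radius of convergence is the smallest modulus among the singular points: 11/12.


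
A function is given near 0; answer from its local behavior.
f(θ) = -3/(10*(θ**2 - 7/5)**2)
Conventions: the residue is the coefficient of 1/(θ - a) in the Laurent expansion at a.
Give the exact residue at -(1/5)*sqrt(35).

The factor θ**2 - 7/5 splits as (θ - a)(θ - a') with a = -(1/5)*sqrt(35), a' = (1/5)*sqrt(35). At the order-2 pole a set g(θ) = (θ - a)^2*f(θ) = [-3/10] / (θ - a')^2.
Order-2 pole: residue = g'(a); g'(-(1/5)*sqrt(35)) = -(3/392)*sqrt(35), so the residue is -(3/392)*sqrt(35).

The residue is -(3/392)*sqrt(35).


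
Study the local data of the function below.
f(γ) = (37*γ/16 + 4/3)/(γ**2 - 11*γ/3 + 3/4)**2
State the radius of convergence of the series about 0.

Denominator factor (γ**2 - 11*γ/3 + 3/4)^2: discriminant 94/9, real irrational roots 11/6 + (1/6)*sqrt(94) and 11/6 - (1/6)*sqrt(94); poles of order 2, moduli 11/6 + (1/6)*sqrt(94) and 11/6 - (1/6)*sqrt(94).
The radius of convergence is the smallest modulus among the singular points: 11/6 - (1/6)*sqrt(94).

The radius of convergence is 11/6 - (1/6)*sqrt(94).


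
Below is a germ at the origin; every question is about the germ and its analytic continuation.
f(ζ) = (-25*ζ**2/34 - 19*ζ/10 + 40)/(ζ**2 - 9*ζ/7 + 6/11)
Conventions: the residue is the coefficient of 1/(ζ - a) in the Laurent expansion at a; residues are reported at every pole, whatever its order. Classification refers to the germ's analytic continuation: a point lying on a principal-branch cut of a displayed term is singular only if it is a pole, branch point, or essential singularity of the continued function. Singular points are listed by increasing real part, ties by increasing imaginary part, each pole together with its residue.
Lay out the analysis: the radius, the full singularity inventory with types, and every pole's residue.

Denominator factor (ζ**2 - 9*ζ/7 + 6/11): discriminant -285/539, complex-conjugate roots (9/14) + ((1/154)*sqrt(3135))*i and (9/14) - ((1/154)*sqrt(3135))*i; poles of order 1, moduli (1/11)*sqrt(66) and (1/11)*sqrt(66).
The radius of convergence is the smallest modulus among the singular points: (1/11)*sqrt(66).
The factor ζ**2 - 9*ζ/7 + 6/11 splits as (ζ - a)(ζ - a') with a = (9/14) - ((1/154)*sqrt(3135))*i, a' = (9/14) + ((1/154)*sqrt(3135))*i. At the order-1 pole a set g(ζ) = (ζ - a)*f(ζ) = [-25*ζ**2/34 - 19*ζ/10 + 40] / (ζ - a').
Simple pole: residue = g(a) at a = (9/14) - ((1/154)*sqrt(3135))*i, which is (-1693/1190) + ((3534343/3730650)*sqrt(3135))*i.
The factor ζ**2 - 9*ζ/7 + 6/11 splits as (ζ - a)(ζ - a') with a = (9/14) + ((1/154)*sqrt(3135))*i, a' = (9/14) - ((1/154)*sqrt(3135))*i. At the order-1 pole a set g(ζ) = (ζ - a)*f(ζ) = [-25*ζ**2/34 - 19*ζ/10 + 40] / (ζ - a').
Simple pole: residue = g(a) at a = (9/14) + ((1/154)*sqrt(3135))*i, which is (-1693/1190) - ((3534343/3730650)*sqrt(3135))*i.
List the singular points by increasing real part (a conjugate pair: the negative imaginary part first).

Radius of convergence at 0: (1/11)*sqrt(66).
At (9/14) - ((1/154)*sqrt(3135))*i: a pole of order 1; residue (-1693/1190) + ((3534343/3730650)*sqrt(3135))*i.
At (9/14) + ((1/154)*sqrt(3135))*i: a pole of order 1; residue (-1693/1190) - ((3534343/3730650)*sqrt(3135))*i.


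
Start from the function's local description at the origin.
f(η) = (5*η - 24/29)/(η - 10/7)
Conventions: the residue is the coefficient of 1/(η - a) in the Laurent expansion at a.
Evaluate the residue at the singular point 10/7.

The residue is 1282/203.

At the order-1 pole 10/7 set g(η) = (η - (10/7))*f(η) = 5*η - 24/29.
Simple pole: residue = g(a) at a = 10/7, which is 1282/203.


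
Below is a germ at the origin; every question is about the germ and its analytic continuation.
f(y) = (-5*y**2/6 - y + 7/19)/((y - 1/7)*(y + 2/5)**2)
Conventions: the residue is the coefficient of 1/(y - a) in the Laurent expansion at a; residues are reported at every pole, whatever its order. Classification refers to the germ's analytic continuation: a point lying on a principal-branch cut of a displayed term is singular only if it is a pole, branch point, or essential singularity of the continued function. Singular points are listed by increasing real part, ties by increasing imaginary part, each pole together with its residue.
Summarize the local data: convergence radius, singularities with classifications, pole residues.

Denominator factor (y + 2/5)^2: pole of order 2 at -2/5, modulus 2/5.
Denominator factor (y - 1/7): pole of order 1 at 1/7, modulus 1/7.
The radius of convergence is the smallest modulus among the singular points: 1/7.
At the order-2 pole -2/5 set g(y) = (y - (-2/5))^2*f(y) = (-5*y**2/6 - y + 7/19)/(y - 1/7).
Order-2 pole: residue = g'(a); g'(-2/5) = -10570/6859, so the residue is -10570/6859.
At the order-1 pole 1/7 set g(y) = (y - (1/7))*f(y) = (-5*y**2/6 - y + 7/19)/(y + 2/5)**2.
Simple pole: residue = g(a) at a = 1/7, which is 29125/41154.
List the singular points by increasing real part (a conjugate pair: the negative imaginary part first).

Radius of convergence at 0: 1/7.
At -2/5: a pole of order 2; residue -10570/6859.
At 1/7: a pole of order 1; residue 29125/41154.


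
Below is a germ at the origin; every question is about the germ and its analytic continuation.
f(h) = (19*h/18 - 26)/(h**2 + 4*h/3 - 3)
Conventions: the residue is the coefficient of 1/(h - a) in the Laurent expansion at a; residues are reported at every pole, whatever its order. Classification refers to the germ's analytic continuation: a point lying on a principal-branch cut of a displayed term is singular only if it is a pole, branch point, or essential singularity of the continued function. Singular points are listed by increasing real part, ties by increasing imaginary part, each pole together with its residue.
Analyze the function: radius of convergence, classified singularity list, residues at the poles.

Radius of convergence at 0: -2/3 + (1/3)*sqrt(31).
At -2/3 - (1/3)*sqrt(31): a pole of order 1; residue 19/36 + (721/558)*sqrt(31).
At -2/3 + (1/3)*sqrt(31): a pole of order 1; residue 19/36 - (721/558)*sqrt(31).

Denominator factor (h**2 + 4*h/3 - 3): discriminant 124/9, real irrational roots -2/3 + (1/3)*sqrt(31) and -2/3 - (1/3)*sqrt(31); poles of order 1, moduli -2/3 + (1/3)*sqrt(31) and 2/3 + (1/3)*sqrt(31).
The radius of convergence is the smallest modulus among the singular points: -2/3 + (1/3)*sqrt(31).
The factor h**2 + 4*h/3 - 3 splits as (h - a)(h - a') with a = -2/3 - (1/3)*sqrt(31), a' = -2/3 + (1/3)*sqrt(31). At the order-1 pole a set g(h) = (h - a)*f(h) = [19*h/18 - 26] / (h - a').
Simple pole: residue = g(a) at a = -2/3 - (1/3)*sqrt(31), which is 19/36 + (721/558)*sqrt(31).
The factor h**2 + 4*h/3 - 3 splits as (h - a)(h - a') with a = -2/3 + (1/3)*sqrt(31), a' = -2/3 - (1/3)*sqrt(31). At the order-1 pole a set g(h) = (h - a)*f(h) = [19*h/18 - 26] / (h - a').
Simple pole: residue = g(a) at a = -2/3 + (1/3)*sqrt(31), which is 19/36 - (721/558)*sqrt(31).
List the singular points by increasing real part (a conjugate pair: the negative imaginary part first).


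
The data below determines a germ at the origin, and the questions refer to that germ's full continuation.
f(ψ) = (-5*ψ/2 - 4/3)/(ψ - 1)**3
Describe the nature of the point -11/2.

The point is a regular point.

Denominator factors: ψ - 1 = -13/2 at ψ = -11/2 — none vanishes.
So the germ continues analytically to -11/2.


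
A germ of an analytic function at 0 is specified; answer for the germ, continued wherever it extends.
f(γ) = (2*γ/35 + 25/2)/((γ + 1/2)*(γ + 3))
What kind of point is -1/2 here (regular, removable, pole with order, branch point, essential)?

The point is a pole of order 1.

The denominator factor γ + 1/2 vanishes at -1/2 and appears to the power 1; the numerator there equals 873/70, nonzero, and no other factor vanishes.
Hence a pole whose order is the multiplicity, 1.


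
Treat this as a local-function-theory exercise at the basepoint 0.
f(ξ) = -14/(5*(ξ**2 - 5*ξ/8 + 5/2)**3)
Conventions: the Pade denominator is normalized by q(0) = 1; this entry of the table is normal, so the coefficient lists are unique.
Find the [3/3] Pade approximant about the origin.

Taylor coefficients needed (expand at 0): a_0 = -112/625, a_1 = -84/625, a_2 = 462/3125, a_3 = 1169/6250, a_4 = -12033/250000, a_5 = -30303/200000, a_6 = -18417/1000000.
Write the denominator as Q(ξ) = 1 + q1*ξ + q2*ξ^2 + q3*ξ^3. Requiring Q*f - P = O(ξ^7) with deg P <= 3 kills the coefficients of ξ^4..ξ^6 in Q*f:
  ξ^4: a_4 + q1*a_3 + q2*a_2 + q3*a_1 = 0, i.e. -12033/250000 + (1169/6250)*q1 + (462/3125)*q2 + (-84/625)*q3 = 0.
  ξ^5: a_5 + q1*a_4 + q2*a_3 + q3*a_2 = 0, i.e. -30303/200000 + (-12033/250000)*q1 + (1169/6250)*q2 + (462/3125)*q3 = 0.
  ξ^6: a_6 + q1*a_5 + q2*a_4 + q3*a_3 = 0, i.e. -18417/1000000 + (-30303/200000)*q1 + (-12033/250000)*q2 + (1169/6250)*q3 = 0.
Solving this linear system: q1 = -180905409/1009876780, q2 = 2688208929/4039507120, q3 = 10066824489/80790142400.
The numerator is Q*f truncated at degree 3: P0 = a_0 = -112/625; P1 = a_1 + q1*a_0 = -16142060928/157793246875; P2 = a_2 + q1*a_1 + q2*a_0 = 82274304/1562309375; P3 = a_3 + q1*a_2 + q2*a_1 + q3*a_0 = 38491242496/788966234375.

The Pade approximant has numerator coefficients [-112/625, -16142060928/157793246875, 82274304/1562309375, 38491242496/788966234375]; denominator coefficients [1, -180905409/1009876780, 2688208929/4039507120, 10066824489/80790142400].


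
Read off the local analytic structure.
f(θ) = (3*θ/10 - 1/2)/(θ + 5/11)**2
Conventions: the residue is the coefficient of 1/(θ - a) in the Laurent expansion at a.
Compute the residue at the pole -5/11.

At the order-2 pole -5/11 set g(θ) = (θ - (-5/11))^2*f(θ) = 3*θ/10 - 1/2.
Order-2 pole: residue = g'(a); g'(-5/11) = 3/10, so the residue is 3/10.

The residue is 3/10.


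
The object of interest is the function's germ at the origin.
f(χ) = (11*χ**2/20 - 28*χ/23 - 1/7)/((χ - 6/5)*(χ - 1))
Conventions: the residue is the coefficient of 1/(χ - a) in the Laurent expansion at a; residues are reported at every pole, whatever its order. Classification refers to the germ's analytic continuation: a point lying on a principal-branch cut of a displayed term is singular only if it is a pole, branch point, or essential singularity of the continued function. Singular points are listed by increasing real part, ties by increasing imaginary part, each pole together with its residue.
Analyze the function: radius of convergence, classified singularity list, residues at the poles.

Denominator factor (χ - 6/5): pole of order 1 at 6/5, modulus 6/5.
Denominator factor (χ - 1): pole of order 1 at 1, modulus 1.
The radius of convergence is the smallest modulus among the singular points: 1.
At the order-1 pole 1 set g(χ) = (χ - (1))*f(χ) = (11*χ**2/20 - 28*χ/23 - 1/7)/(χ - 6/5).
Simple pole: residue = g(a) at a = 1, which is 2609/644.
At the order-1 pole 6/5 set g(χ) = (χ - (6/5))*f(χ) = (11*χ**2/20 - 28*χ/23 - 1/7)/(χ - 1).
Simple pole: residue = g(a) at a = 6/5, which is -16336/4025.
List the singular points by increasing real part (a conjugate pair: the negative imaginary part first).

Radius of convergence at 0: 1.
At 1: a pole of order 1; residue 2609/644.
At 6/5: a pole of order 1; residue -16336/4025.


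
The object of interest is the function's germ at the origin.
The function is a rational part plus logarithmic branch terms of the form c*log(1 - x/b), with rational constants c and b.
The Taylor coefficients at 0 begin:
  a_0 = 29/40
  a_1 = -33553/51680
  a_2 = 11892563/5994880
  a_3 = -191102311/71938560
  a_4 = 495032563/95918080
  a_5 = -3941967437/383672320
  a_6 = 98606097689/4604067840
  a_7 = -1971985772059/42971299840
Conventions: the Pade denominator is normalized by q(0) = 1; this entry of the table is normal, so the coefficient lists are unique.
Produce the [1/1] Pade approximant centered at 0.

The Pade approximant has numerator coefficients [29/40, 67887351/43350476]; denominator coefficients [1, 11892563/3892148].

Taylor coefficients needed (read off): a_0 = 29/40, a_1 = -33553/51680, a_2 = 11892563/5994880.
Write the denominator as Q(x) = 1 + q1*x. Requiring Q*f - P = O(x^3) with deg P <= 1 kills the coefficients of x^2..x^2 in Q*f:
  x^2: a_2 + q1*a_1 = 0, i.e. 11892563/5994880 + (-33553/51680)*q1 = 0.
Solving this linear system: q1 = 11892563/3892148.
The numerator is Q*f truncated at degree 1: P0 = a_0 = 29/40; P1 = a_1 + q1*a_0 = 67887351/43350476.
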